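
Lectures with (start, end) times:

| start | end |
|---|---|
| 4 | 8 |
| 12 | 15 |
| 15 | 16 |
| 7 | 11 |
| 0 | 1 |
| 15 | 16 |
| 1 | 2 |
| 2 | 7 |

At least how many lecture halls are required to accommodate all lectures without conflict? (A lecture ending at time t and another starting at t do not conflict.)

2

The answer is the maximum number of intervals overlapping at any instant.
Events (time:±→running): 0:+→1 1:-→0 1:+→1 2:-→0 2:+→1 4:+→2 … peak 2.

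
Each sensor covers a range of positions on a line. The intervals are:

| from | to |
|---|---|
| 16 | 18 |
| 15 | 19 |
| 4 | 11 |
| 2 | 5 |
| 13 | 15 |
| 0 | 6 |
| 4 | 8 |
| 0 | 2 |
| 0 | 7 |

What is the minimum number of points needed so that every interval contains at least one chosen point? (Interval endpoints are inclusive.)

4

Process intervals by earliest right end; each time one isn't hit yet, stab at its right endpoint.
By right end: [0,2]  [2,5]  [0,6]  [0,7]  [4,8]  [4,11]  [13,15]  [16,18]  [15,19]
[0,2] uncovered → point at 2; [4,8] uncovered → point at 8; [13,15] uncovered → point at 15; [16,18] uncovered → point at 18.
Points: 2, 8, 15, 18 (4 total).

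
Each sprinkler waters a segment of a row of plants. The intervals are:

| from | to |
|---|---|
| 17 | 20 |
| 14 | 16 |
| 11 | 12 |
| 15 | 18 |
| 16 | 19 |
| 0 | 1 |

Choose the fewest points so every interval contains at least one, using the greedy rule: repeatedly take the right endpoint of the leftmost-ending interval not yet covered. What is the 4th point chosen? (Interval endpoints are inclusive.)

Process intervals by earliest right end; each time one isn't hit yet, stab at its right endpoint.
Sorted: [0,1] [11,12] [14,16] [15,18] [16,19] [17,20]
{[0,1]} hit by 1; {[11,12]} hit by 12; {[14,16],[15,18],[16,19]} hit by 16; {[17,20]} hit by 20.
Points: 1, 12, 16, 20 (4 total).

20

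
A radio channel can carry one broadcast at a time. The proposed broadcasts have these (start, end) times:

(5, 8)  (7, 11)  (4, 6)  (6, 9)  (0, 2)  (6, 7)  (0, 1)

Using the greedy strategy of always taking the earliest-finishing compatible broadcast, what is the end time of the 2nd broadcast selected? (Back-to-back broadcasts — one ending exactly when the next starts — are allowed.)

Sorted by end: (0,1)  (0,2)  (4,6)  (6,7)  (5,8)  (6,9)  (7,11)
take (0,1); take (4,6); take (6,7); skip (5,8); skip (6,9); take (7,11).
Selected: (0,1) (4,6) (6,7) (7,11)

6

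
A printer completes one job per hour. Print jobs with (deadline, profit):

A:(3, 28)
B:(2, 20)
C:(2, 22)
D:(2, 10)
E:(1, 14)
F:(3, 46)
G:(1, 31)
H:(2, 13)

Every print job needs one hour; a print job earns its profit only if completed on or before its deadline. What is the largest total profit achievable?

105

Sort by profit descending; place each in the latest free slot ≤ its deadline.
Profit order: F=46 G=31 A=28 C=22 B=20 E=14 H=13 D=10
Assign: F→slot 3, G→slot 1, A→slot 2, C skipped, B skipped, E skipped, H skipped, D skipped.
Slots: [1:G] [2:A] [3:F]
Profit = 31 + 28 + 46 = 105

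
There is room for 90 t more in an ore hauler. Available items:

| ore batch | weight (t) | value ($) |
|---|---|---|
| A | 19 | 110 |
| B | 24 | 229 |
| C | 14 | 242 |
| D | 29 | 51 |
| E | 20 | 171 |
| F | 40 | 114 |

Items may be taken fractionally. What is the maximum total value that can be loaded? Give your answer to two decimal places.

Greedy by value/weight ratio, highest first.
Order: C (242/14=17.29) > B (229/24=9.54) > E (171/20=8.55) > A (110/19=5.79) > F (114/40=2.85) > D (51/29=1.76)
Fill: take C (14 @ 242) → take B (24 @ 229) → take E (20 @ 171) → take A (19 @ 110) → take 13/40 of F → 37.05; 90/90 used.
Total value = 789.05

789.05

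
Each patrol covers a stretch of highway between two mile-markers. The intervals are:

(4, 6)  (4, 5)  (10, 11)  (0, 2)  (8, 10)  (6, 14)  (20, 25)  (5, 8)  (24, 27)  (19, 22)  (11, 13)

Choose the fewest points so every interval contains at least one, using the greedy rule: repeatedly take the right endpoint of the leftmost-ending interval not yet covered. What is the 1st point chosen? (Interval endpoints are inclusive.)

By right end: [0,2]  [4,5]  [4,6]  [5,8]  [8,10]  [10,11]  [11,13]  [6,14]  [19,22]  [20,25]  [24,27]
[0,2] uncovered → point at 2; [4,5] uncovered → point at 5; [8,10] uncovered → point at 10; [11,13] uncovered → point at 13; [19,22] uncovered → point at 22; [24,27] uncovered → point at 27.
Points: 2, 5, 10, 13, 22, 27 (6 total).

2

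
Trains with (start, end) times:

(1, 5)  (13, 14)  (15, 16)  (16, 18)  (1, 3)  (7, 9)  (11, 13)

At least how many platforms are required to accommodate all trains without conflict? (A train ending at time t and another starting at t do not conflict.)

2

The answer is the maximum number of intervals overlapping at any instant.
starts: [1, 1, 7, 11, 13, 15, 16]
ends:   [3, 5, 9, 13, 14, 16, 18]
s1→1 s1→2  — peak 2.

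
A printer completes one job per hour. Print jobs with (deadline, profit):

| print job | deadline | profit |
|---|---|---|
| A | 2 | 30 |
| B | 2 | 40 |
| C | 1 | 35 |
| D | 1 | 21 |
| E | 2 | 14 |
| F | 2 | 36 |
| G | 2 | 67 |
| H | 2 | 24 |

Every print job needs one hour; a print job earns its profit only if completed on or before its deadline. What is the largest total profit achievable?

By profit: G(d2,67), B(d2,40), F(d2,36), C(d1,35), A(d2,30), H(d2,24), D(d1,21), E(d2,14)
G→slot 2; B→slot 1; F skipped; C skipped; A skipped; H skipped; D skipped; E skipped.
Profit = 40 + 67 = 107

107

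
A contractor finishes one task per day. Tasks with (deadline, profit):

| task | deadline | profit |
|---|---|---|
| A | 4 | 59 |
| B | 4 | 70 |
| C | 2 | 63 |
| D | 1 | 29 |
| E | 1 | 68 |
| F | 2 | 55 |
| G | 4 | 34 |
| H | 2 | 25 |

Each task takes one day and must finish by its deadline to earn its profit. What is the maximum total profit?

By profit: B(d4,70), E(d1,68), C(d2,63), A(d4,59), F(d2,55), G(d4,34), D(d1,29), H(d2,25)
B→slot 4; E→slot 1; C→slot 2; A→slot 3; F skipped; G skipped; D skipped; H skipped.
Profit = 68 + 63 + 59 + 70 = 260

260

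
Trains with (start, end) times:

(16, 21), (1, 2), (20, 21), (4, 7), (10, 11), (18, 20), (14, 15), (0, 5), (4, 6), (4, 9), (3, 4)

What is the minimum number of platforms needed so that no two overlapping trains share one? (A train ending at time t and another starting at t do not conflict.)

4

Count concurrent intervals with a sweep; the peak is the room count.
starts: [0, 1, 3, 4, 4, 4, 10, 14, 16, 18, 20]
ends:   [2, 4, 5, 6, 7, 9, 11, 15, 20, 21, 21]
s0→1 s1→2 e2→1 s3→2 e4→1 s4→2 s4→3 s4→4  — peak 4.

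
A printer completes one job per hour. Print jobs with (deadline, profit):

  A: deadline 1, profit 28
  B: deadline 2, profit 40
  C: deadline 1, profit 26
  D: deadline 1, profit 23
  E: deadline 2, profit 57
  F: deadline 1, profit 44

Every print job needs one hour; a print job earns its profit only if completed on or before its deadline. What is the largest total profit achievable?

Profit order: E=57 F=44 B=40 A=28 C=26 D=23
Assign: E→slot 2, F→slot 1, B skipped, A skipped, C skipped, D skipped.
Slots: [1:F] [2:E]
Profit = 44 + 57 = 101

101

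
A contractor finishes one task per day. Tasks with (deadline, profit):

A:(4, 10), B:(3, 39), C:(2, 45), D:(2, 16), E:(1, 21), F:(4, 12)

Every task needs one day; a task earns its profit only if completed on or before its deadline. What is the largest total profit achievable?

117

Sort by profit descending; place each in the latest free slot ≤ its deadline.
Profit order: C=45 B=39 E=21 D=16 F=12 A=10
Assign: C→slot 2, B→slot 3, E→slot 1, D skipped, F→slot 4, A skipped.
Slots: [1:E] [2:C] [3:B] [4:F]
Profit = 21 + 45 + 39 + 12 = 117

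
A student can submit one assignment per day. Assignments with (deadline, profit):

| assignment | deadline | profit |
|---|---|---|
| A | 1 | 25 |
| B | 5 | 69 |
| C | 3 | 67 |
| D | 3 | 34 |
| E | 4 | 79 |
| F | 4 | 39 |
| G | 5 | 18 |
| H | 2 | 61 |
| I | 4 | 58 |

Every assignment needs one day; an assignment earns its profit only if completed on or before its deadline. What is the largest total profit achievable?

Profit order: E=79 B=69 C=67 H=61 I=58 F=39 D=34 A=25 G=18
Assign: E→slot 4, B→slot 5, C→slot 3, H→slot 2, I→slot 1, F skipped, D skipped, A skipped, G skipped.
Slots: [1:I] [2:H] [3:C] [4:E] [5:B]
Profit = 58 + 61 + 67 + 79 + 69 = 334

334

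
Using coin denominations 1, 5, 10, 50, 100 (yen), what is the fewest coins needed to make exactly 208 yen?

6

208 − 2×100→8 − 1×5→3 − 3×1→0
Total coins = 2 + 1 + 3 = 6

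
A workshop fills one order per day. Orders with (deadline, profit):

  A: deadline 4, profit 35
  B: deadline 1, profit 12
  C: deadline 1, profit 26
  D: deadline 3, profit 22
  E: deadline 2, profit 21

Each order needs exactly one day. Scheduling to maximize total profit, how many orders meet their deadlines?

Take jobs in profit order; each goes to the latest open slot no later than its deadline.
By profit: A(d4,35), C(d1,26), D(d3,22), E(d2,21), B(d1,12)
A→slot 4; C→slot 1; D→slot 3; E→slot 2; B skipped.
4 of 5 scheduled.

4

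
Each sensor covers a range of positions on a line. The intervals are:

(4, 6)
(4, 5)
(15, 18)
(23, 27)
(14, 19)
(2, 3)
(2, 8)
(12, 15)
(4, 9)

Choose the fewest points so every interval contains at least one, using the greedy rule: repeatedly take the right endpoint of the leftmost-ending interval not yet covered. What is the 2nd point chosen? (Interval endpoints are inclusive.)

Process intervals by earliest right end; each time one isn't hit yet, stab at its right endpoint.
By right end: [2,3]  [4,5]  [4,6]  [2,8]  [4,9]  [12,15]  [15,18]  [14,19]  [23,27]
[2,3] uncovered → point at 3; [4,5] uncovered → point at 5; [12,15] uncovered → point at 15; [23,27] uncovered → point at 27.
Points: 3, 5, 15, 27 (4 total).

5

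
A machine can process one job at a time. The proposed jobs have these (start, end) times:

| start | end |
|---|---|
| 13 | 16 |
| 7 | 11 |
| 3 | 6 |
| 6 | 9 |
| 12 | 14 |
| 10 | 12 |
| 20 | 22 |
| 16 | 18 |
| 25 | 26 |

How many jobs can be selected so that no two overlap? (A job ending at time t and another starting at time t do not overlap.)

7

By end time: (3,6), (6,9), (7,11), (10,12), (12,14), (13,16), (16,18), (20,22), (25,26).
Pick (3,6); next start ≥ 6 → (6,9); next start ≥ 9 → (10,12); next start ≥ 12 → (12,14); next start ≥ 14 → (16,18); next start ≥ 18 → (20,22); next start ≥ 22 → (25,26).
Selected 7 jobs.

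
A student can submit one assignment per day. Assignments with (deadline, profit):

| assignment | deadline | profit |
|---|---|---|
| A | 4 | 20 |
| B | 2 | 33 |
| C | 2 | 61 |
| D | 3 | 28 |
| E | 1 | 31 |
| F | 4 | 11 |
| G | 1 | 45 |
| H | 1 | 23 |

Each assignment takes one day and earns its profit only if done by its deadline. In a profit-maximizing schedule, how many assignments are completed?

4

Profit order: C=61 G=45 B=33 E=31 D=28 H=23 A=20 F=11
Assign: C→slot 2, G→slot 1, B skipped, E skipped, D→slot 3, H skipped, A→slot 4, F skipped.
Slots: [1:G] [2:C] [3:D] [4:A]
4 of 8 scheduled.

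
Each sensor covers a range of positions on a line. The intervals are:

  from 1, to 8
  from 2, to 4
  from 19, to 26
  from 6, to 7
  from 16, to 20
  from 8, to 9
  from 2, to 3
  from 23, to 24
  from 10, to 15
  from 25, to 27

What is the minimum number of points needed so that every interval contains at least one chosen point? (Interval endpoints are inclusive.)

Process intervals by earliest right end; each time one isn't hit yet, stab at its right endpoint.
By right end: [2,3]  [2,4]  [6,7]  [1,8]  [8,9]  [10,15]  [16,20]  [23,24]  [19,26]  [25,27]
[2,3] uncovered → point at 3; [6,7] uncovered → point at 7; [8,9] uncovered → point at 9; [10,15] uncovered → point at 15; [16,20] uncovered → point at 20; [23,24] uncovered → point at 24; [25,27] uncovered → point at 27.
Points: 3, 7, 9, 15, 20, 24, 27 (7 total).

7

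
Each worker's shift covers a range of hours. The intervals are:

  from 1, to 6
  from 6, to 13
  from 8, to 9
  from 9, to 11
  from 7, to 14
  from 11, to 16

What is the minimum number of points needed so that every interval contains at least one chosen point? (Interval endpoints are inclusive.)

Process intervals by earliest right end; each time one isn't hit yet, stab at its right endpoint.
By right end: [1,6]  [8,9]  [9,11]  [6,13]  [7,14]  [11,16]
[1,6] uncovered → point at 6; [8,9] uncovered → point at 9; [11,16] uncovered → point at 16.
Points: 6, 9, 16 (3 total).

3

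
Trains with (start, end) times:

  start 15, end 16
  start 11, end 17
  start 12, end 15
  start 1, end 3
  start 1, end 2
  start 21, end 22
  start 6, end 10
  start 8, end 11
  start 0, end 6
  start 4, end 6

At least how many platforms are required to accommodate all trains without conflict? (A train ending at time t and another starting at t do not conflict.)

3

Count concurrent intervals with a sweep; the peak is the room count.
starts: [0, 1, 1, 4, 6, 8, 11, 12, 15, 21]
ends:   [2, 3, 6, 6, 10, 11, 15, 16, 17, 22]
s0→1 s1→2 s1→3  — peak 3.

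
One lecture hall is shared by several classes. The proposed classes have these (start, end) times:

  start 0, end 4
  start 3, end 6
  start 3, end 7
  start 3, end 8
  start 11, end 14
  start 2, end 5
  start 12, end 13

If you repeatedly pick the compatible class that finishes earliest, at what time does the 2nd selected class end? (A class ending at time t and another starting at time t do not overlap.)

Greedy by earliest finish: after sorting by end time, pick each interval compatible with the last pick.
Sorted by end: (0,4)  (2,5)  (3,6)  (3,7)  (3,8)  (12,13)  (11,14)
take (0,4); skip (3,6); skip (3,8); take (12,13).
Selected: (0,4) (12,13)

13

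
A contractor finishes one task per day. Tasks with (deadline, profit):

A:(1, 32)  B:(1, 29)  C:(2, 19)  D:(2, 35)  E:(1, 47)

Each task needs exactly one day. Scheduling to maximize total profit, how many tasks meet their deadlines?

2

By profit: E(d1,47), D(d2,35), A(d1,32), B(d1,29), C(d2,19)
E→slot 1; D→slot 2; A skipped; B skipped; C skipped.
2 of 5 scheduled.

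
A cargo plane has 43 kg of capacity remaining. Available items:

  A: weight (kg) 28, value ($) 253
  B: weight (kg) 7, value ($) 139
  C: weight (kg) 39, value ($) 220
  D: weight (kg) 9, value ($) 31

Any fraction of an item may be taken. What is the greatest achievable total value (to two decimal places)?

Ratios (sorted): B 19.86, A 9.04, C 5.64, D 3.44
take B (7 @ 139); take A (28 @ 253); take 8/39 of C → 45.13. Capacity used 43/43.
Total value = 437.13

437.13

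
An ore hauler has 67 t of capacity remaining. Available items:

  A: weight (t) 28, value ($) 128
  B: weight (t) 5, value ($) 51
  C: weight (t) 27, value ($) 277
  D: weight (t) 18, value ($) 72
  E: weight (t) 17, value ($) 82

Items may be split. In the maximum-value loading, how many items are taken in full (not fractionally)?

3

Greedy by value/weight ratio, highest first.
Ratios (sorted): C 10.26, B 10.20, E 4.82, A 4.57, D 4.00
take C (27 @ 277); take B (5 @ 51); take E (17 @ 82); take 18/28 of A → 82.29. Capacity used 67/67.
3 item(s) taken whole; one partial (take 18/28 of A).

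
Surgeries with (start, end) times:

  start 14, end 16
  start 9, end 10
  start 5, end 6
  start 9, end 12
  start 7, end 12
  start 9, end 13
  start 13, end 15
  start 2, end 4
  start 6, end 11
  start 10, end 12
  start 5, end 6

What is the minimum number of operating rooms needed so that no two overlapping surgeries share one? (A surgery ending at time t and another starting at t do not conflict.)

5

The answer is the maximum number of intervals overlapping at any instant.
Events (time:±→running): 2:+→1 4:-→0 5:+→1 5:+→2 6:-→1 6:-→0 6:+→1 7:+→2 9:+→3 9:+→4 9:+→5 … peak 5.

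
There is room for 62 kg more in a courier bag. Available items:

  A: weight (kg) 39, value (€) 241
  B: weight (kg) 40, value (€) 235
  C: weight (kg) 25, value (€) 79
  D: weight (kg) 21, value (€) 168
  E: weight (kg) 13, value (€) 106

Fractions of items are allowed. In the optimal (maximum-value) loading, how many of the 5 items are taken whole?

Sort by value per unit weight and fill in that order.
Ratios (sorted): E 8.15, D 8.00, A 6.18, B 5.88, C 3.16
take E (13 @ 106); take D (21 @ 168); take 28/39 of A → 173.03. Capacity used 62/62.
2 item(s) taken whole; one partial (take 28/39 of A).

2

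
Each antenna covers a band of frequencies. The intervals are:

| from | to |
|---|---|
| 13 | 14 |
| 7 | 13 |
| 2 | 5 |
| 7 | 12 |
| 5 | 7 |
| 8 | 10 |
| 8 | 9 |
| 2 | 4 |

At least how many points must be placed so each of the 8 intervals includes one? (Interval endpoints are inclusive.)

4

Process intervals by earliest right end; each time one isn't hit yet, stab at its right endpoint.
Sorted: [2,4] [2,5] [5,7] [8,9] [8,10] [7,12] [7,13] [13,14]
{[2,4],[2,5]} hit by 4; {[5,7]} hit by 7; {[8,9],[8,10],[7,12],[7,13]} hit by 9; {[13,14]} hit by 14.
Points: 4, 7, 9, 14 (4 total).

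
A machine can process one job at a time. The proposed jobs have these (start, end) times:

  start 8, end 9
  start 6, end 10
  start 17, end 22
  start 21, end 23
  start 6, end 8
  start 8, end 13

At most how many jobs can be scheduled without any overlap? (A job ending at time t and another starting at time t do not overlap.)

3

Sort by end time and greedily take each interval whose start is ≥ the last chosen end.
By end time: (6,8), (8,9), (6,10), (8,13), (17,22), (21,23).
Pick (6,8); next start ≥ 8 → (8,9); next start ≥ 9 → (17,22).
Selected 3 jobs.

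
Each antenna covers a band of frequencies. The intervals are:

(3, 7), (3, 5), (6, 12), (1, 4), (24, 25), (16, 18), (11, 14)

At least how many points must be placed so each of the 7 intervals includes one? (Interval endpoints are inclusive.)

4

Sort by right endpoint; whenever an interval is uncovered, place a point at its right end.
Sorted: [1,4] [3,5] [3,7] [6,12] [11,14] [16,18] [24,25]
{[1,4],[3,5],[3,7]} hit by 4; {[6,12],[11,14]} hit by 12; {[16,18]} hit by 18; {[24,25]} hit by 25.
Points: 4, 12, 18, 25 (4 total).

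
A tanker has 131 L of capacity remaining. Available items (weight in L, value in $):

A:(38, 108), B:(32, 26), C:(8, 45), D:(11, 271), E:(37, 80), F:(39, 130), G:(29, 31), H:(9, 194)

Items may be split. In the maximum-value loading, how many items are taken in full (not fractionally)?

Greedy by value/weight ratio, highest first.
Order: D (271/11=24.64) > H (194/9=21.56) > C (45/8=5.62) > F (130/39=3.33) > A (108/38=2.84) > E (80/37=2.16) > G (31/29=1.07) > B (26/32=0.81)
Fill: take D (11 @ 271) → take H (9 @ 194) → take C (8 @ 45) → take F (39 @ 130) → take A (38 @ 108) → take 26/37 of E → 56.22; 131/131 used.
5 item(s) taken whole; one partial (take 26/37 of E).

5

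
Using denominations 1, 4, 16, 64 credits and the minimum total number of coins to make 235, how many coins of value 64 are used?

Greedy: take as many of the largest coin as possible, then repeat with the remainder.
235 = 3×64 + 2×16 + 2×4 + 3×1
Count of 64: 3

3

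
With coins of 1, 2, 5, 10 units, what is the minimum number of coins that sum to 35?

4

35 − 3×10→5 − 1×5→0
Total coins = 3 + 1 = 4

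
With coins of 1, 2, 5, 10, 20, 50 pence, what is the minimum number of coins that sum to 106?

106 − 2×50→6 − 1×5→1 − 1×1→0
Total coins = 2 + 1 + 1 = 4

4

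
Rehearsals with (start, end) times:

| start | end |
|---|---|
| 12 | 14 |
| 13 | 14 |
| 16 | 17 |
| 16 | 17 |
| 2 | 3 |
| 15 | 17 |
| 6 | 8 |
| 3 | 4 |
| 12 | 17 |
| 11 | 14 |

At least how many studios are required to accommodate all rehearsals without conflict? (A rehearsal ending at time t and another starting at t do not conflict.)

The answer is the maximum number of intervals overlapping at any instant.
starts: [2, 3, 6, 11, 12, 12, 13, 15, 16, 16]
ends:   [3, 4, 8, 14, 14, 14, 17, 17, 17, 17]
s2→1 e3→0 s3→1 e4→0 s6→1 e8→0 s11→1 s12→2 s12→3 s13→4  — peak 4.

4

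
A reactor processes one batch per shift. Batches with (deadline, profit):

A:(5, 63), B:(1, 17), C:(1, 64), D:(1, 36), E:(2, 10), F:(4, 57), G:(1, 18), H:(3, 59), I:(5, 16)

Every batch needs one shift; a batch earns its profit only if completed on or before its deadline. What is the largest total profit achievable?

Profit order: C=64 A=63 H=59 F=57 D=36 G=18 B=17 I=16 E=10
Assign: C→slot 1, A→slot 5, H→slot 3, F→slot 4, D skipped, G skipped, B skipped, I→slot 2, E skipped.
Slots: [1:C] [2:I] [3:H] [4:F] [5:A]
Profit = 64 + 16 + 59 + 57 + 63 = 259

259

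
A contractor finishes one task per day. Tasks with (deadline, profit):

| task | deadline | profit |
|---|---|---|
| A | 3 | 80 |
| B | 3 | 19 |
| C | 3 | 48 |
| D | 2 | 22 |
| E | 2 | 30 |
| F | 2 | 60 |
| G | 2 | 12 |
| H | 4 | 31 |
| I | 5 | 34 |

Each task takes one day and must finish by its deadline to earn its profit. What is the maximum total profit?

253

Sort by profit descending; place each in the latest free slot ≤ its deadline.
Profit order: A=80 F=60 C=48 I=34 H=31 E=30 D=22 B=19 G=12
Assign: A→slot 3, F→slot 2, C→slot 1, I→slot 5, H→slot 4, E skipped, D skipped, B skipped, G skipped.
Slots: [1:C] [2:F] [3:A] [4:H] [5:I]
Profit = 48 + 60 + 80 + 31 + 34 = 253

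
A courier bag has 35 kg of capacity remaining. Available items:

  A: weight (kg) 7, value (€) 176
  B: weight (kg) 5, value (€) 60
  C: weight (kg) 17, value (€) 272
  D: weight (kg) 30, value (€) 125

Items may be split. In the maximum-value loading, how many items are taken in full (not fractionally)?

3

Order: A (176/7=25.14) > C (272/17=16.00) > B (60/5=12.00) > D (125/30=4.17)
Fill: take A (7 @ 176) → take C (17 @ 272) → take B (5 @ 60) → take 6/30 of D → 25.00; 35/35 used.
3 item(s) taken whole; one partial (take 6/30 of D).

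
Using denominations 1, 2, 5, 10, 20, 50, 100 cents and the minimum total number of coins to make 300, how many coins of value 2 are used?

Use the largest denomination that fits, subtract, and repeat.
300 − 3×100→0
Count of 2: 0

0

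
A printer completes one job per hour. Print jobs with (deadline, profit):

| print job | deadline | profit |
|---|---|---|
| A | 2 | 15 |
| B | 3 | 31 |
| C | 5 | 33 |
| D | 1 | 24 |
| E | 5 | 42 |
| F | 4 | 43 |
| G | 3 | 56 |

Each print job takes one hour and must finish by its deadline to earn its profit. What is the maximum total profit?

205

Sort by profit descending; place each in the latest free slot ≤ its deadline.
By profit: G(d3,56), F(d4,43), E(d5,42), C(d5,33), B(d3,31), D(d1,24), A(d2,15)
G→slot 3; F→slot 4; E→slot 5; C→slot 2; B→slot 1; D skipped; A skipped.
Profit = 31 + 33 + 56 + 43 + 42 = 205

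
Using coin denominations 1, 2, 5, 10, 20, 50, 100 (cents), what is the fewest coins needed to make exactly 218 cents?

218 = 2×100 + 1×10 + 1×5 + 1×2 + 1×1
Total coins = 2 + 1 + 1 + 1 + 1 = 6

6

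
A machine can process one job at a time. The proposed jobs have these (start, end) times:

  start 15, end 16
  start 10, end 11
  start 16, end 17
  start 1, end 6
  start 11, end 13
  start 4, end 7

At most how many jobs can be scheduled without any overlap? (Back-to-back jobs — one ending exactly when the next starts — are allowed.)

5

Sort by end time and greedily take each interval whose start is ≥ the last chosen end.
Sorted by end: (1,6)  (4,7)  (10,11)  (11,13)  (15,16)  (16,17)
take (1,6); take (10,11); take (11,13); take (15,16); take (16,17).
Selected 5 jobs.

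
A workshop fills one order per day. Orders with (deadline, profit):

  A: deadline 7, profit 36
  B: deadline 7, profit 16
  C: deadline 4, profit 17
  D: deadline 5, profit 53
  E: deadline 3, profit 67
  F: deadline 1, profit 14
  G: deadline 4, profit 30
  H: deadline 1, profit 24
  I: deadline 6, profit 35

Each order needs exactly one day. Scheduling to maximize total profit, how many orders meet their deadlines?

7

Take jobs in profit order; each goes to the latest open slot no later than its deadline.
By profit: E(d3,67), D(d5,53), A(d7,36), I(d6,35), G(d4,30), H(d1,24), C(d4,17), B(d7,16), F(d1,14)
E→slot 3; D→slot 5; A→slot 7; I→slot 6; G→slot 4; H→slot 1; C→slot 2; B skipped; F skipped.
7 of 9 scheduled.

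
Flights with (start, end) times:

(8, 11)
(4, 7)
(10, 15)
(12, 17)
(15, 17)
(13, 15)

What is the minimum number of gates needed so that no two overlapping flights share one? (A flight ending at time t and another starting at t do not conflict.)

Count concurrent intervals with a sweep; the peak is the room count.
Events (time:±→running): 4:+→1 7:-→0 8:+→1 10:+→2 11:-→1 12:+→2 13:+→3 … peak 3.

3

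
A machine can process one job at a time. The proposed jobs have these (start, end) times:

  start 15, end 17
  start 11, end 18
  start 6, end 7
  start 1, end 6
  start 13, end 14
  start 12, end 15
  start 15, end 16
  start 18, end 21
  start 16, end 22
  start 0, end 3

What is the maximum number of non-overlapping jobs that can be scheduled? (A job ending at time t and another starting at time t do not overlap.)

By end time: (0,3), (1,6), (6,7), (13,14), (12,15), (15,16), (15,17), (11,18), (18,21), (16,22).
Pick (0,3); next start ≥ 3 → (6,7); next start ≥ 7 → (13,14); next start ≥ 14 → (15,16); next start ≥ 16 → (18,21).
Selected 5 jobs.

5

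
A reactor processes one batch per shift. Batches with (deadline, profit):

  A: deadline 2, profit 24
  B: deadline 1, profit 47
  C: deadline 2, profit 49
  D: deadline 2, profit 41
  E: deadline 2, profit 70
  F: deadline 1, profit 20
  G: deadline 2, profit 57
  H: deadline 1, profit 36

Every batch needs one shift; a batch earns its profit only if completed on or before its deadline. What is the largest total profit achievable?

Sort by profit descending; place each in the latest free slot ≤ its deadline.
By profit: E(d2,70), G(d2,57), C(d2,49), B(d1,47), D(d2,41), H(d1,36), A(d2,24), F(d1,20)
E→slot 2; G→slot 1; C skipped; B skipped; D skipped; H skipped; A skipped; F skipped.
Profit = 57 + 70 = 127

127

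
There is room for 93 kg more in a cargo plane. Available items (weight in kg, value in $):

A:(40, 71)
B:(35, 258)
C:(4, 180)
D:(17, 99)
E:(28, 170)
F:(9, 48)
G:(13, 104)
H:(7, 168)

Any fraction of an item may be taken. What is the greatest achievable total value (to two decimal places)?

Sort by value per unit weight and fill in that order.
Ratios (sorted): C 45.00, H 24.00, G 8.00, B 7.37, E 6.07, D 5.82, F 5.33, A 1.77
take C (4 @ 180); take H (7 @ 168); take G (13 @ 104); take B (35 @ 258); take E (28 @ 170); take 6/17 of D → 34.94. Capacity used 93/93.
Total value = 914.94

914.94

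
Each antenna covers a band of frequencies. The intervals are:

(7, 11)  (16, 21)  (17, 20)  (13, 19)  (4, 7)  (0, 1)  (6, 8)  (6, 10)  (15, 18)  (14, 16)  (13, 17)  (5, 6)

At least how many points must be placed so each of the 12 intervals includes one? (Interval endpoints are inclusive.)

Sorted: [0,1] [5,6] [4,7] [6,8] [6,10] [7,11] [14,16] [13,17] [15,18] [13,19] [17,20] [16,21]
{[0,1]} hit by 1; {[5,6],[4,7],[6,8],[6,10]} hit by 6; {[7,11]} hit by 11; {[14,16],[13,17],[15,18],[13,19]} hit by 16; {[17,20],[16,21]} hit by 20.
Points: 1, 6, 11, 16, 20 (5 total).

5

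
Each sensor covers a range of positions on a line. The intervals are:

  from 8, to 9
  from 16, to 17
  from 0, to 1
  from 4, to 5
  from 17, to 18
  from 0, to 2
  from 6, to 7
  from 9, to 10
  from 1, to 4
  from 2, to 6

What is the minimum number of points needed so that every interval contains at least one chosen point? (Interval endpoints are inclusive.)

5

Sort by right endpoint; whenever an interval is uncovered, place a point at its right end.
By right end: [0,1]  [0,2]  [1,4]  [4,5]  [2,6]  [6,7]  [8,9]  [9,10]  [16,17]  [17,18]
[0,1] uncovered → point at 1; [4,5] uncovered → point at 5; [6,7] uncovered → point at 7; [8,9] uncovered → point at 9; [16,17] uncovered → point at 17.
Points: 1, 5, 7, 9, 17 (5 total).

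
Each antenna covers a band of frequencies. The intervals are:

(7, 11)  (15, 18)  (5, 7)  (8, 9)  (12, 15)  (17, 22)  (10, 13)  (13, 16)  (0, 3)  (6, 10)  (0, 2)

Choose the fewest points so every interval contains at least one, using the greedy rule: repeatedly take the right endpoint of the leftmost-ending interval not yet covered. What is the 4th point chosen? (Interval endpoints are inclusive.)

13

Sorted: [0,2] [0,3] [5,7] [8,9] [6,10] [7,11] [10,13] [12,15] [13,16] [15,18] [17,22]
{[0,2],[0,3]} hit by 2; {[5,7]} hit by 7; {[8,9],[6,10],[7,11]} hit by 9; {[10,13],[12,15],[13,16]} hit by 13; {[15,18],[17,22]} hit by 18.
Points: 2, 7, 9, 13, 18 (5 total).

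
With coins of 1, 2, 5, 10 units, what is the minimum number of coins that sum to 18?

4

Greedy: take as many of the largest coin as possible, then repeat with the remainder.
18 = 1×10 + 1×5 + 1×2 + 1×1
Total coins = 1 + 1 + 1 + 1 = 4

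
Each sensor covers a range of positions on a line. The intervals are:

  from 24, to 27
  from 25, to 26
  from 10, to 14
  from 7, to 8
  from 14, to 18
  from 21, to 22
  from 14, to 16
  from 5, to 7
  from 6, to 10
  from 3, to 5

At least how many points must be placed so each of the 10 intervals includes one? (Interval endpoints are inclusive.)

5

By right end: [3,5]  [5,7]  [7,8]  [6,10]  [10,14]  [14,16]  [14,18]  [21,22]  [25,26]  [24,27]
[3,5] uncovered → point at 5; [7,8] uncovered → point at 8; [10,14] uncovered → point at 14; [21,22] uncovered → point at 22; [25,26] uncovered → point at 26.
Points: 5, 8, 14, 22, 26 (5 total).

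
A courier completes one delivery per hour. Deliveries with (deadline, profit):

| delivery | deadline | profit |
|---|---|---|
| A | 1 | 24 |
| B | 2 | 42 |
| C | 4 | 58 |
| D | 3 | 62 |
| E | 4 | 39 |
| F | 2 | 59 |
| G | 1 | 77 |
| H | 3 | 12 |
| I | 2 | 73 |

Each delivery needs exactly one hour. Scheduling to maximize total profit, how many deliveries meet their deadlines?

4

Sort by profit descending; place each in the latest free slot ≤ its deadline.
Profit order: G=77 I=73 D=62 F=59 C=58 B=42 E=39 A=24 H=12
Assign: G→slot 1, I→slot 2, D→slot 3, F skipped, C→slot 4, B skipped, E skipped, A skipped, H skipped.
Slots: [1:G] [2:I] [3:D] [4:C]
4 of 9 scheduled.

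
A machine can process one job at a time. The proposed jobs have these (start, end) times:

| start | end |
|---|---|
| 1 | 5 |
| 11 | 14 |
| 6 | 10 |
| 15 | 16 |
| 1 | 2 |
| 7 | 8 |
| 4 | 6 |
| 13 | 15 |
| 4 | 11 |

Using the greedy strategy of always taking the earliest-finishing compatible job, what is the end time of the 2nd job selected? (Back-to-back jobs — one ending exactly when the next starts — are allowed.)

Greedy by earliest finish: after sorting by end time, pick each interval compatible with the last pick.
By end time: (1,2), (1,5), (4,6), (7,8), (6,10), (4,11), (11,14), (13,15), (15,16).
Pick (1,2); next start ≥ 2 → (4,6); next start ≥ 6 → (7,8); next start ≥ 8 → (11,14); next start ≥ 14 → (15,16).
Selected: (1,2) (4,6) (7,8) (11,14) (15,16)

6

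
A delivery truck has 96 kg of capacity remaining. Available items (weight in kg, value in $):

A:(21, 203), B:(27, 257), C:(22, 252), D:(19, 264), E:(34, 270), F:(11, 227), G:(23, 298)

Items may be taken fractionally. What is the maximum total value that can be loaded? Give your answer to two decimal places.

1244.00

Sort by value per unit weight and fill in that order.
Order: F (227/11=20.64) > D (264/19=13.89) > G (298/23=12.96) > C (252/22=11.45) > A (203/21=9.67) > B (257/27=9.52) > E (270/34=7.94)
Fill: take F (11 @ 227) → take D (19 @ 264) → take G (23 @ 298) → take C (22 @ 252) → take A (21 @ 203); 96/96 used.
Total value = 1244.00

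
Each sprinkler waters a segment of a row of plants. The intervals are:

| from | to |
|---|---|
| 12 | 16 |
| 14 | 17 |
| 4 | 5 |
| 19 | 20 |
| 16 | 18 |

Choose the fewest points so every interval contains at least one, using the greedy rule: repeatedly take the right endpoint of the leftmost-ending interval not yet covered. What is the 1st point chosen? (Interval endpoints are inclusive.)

5

Process intervals by earliest right end; each time one isn't hit yet, stab at its right endpoint.
By right end: [4,5]  [12,16]  [14,17]  [16,18]  [19,20]
[4,5] uncovered → point at 5; [12,16] uncovered → point at 16; [19,20] uncovered → point at 20.
Points: 5, 16, 20 (3 total).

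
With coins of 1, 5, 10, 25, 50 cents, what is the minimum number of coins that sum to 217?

8

Use the largest denomination that fits, subtract, and repeat.
217 − 4×50→17 − 1×10→7 − 1×5→2 − 2×1→0
Total coins = 4 + 1 + 1 + 2 = 8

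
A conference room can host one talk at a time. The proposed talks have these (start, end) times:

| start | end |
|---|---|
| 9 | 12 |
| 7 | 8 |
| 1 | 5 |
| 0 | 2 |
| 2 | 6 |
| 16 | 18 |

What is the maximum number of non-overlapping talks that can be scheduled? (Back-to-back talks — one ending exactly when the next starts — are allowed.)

Sort by end time and greedily take each interval whose start is ≥ the last chosen end.
Sorted by end: (0,2)  (1,5)  (2,6)  (7,8)  (9,12)  (16,18)
take (0,2); take (2,6); take (7,8); take (9,12); take (16,18).
Selected 5 talks.

5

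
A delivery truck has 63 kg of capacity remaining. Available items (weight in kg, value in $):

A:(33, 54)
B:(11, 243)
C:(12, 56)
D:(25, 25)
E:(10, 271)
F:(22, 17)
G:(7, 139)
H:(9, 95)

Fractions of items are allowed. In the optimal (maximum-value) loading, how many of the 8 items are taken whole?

5

Greedy by value/weight ratio, highest first.
Ratios (sorted): E 27.10, B 22.09, G 19.86, H 10.56, C 4.67, A 1.64, D 1.00, F 0.77
take E (10 @ 271); take B (11 @ 243); take G (7 @ 139); take H (9 @ 95); take C (12 @ 56); take 14/33 of A → 22.91. Capacity used 63/63.
5 item(s) taken whole; one partial (take 14/33 of A).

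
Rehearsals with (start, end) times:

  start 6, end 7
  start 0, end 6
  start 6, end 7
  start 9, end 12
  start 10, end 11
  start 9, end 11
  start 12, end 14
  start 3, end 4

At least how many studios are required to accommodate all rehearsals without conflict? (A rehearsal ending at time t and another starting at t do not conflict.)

The answer is the maximum number of intervals overlapping at any instant.
Events (time:±→running): 0:+→1 3:+→2 4:-→1 6:-→0 6:+→1 6:+→2 7:-→1 7:-→0 9:+→1 9:+→2 10:+→3 … peak 3.

3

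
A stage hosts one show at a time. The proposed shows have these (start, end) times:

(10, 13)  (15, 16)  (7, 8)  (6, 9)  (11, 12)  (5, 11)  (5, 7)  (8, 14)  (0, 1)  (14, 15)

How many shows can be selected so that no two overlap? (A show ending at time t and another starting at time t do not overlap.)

6

Sort by end time and greedily take each interval whose start is ≥ the last chosen end.
Sorted by end: (0,1)  (5,7)  (7,8)  (6,9)  (5,11)  (11,12)  (10,13)  (8,14)  (14,15)  (15,16)
take (0,1); take (5,7); take (7,8); take (11,12); skip (8,14); take (14,15); take (15,16).
Selected 6 shows.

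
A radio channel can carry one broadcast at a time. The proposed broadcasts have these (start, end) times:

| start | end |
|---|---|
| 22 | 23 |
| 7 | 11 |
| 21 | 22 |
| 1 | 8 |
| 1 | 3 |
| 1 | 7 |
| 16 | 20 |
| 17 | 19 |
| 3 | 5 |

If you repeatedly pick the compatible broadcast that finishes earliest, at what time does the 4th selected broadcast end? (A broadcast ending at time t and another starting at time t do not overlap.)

Sorted by end: (1,3)  (3,5)  (1,7)  (1,8)  (7,11)  (17,19)  (16,20)  (21,22)  (22,23)
take (1,3); take (3,5); skip (1,8); take (7,11); take (17,19); take (21,22); take (22,23).
Selected: (1,3) (3,5) (7,11) (17,19) (21,22) (22,23)

19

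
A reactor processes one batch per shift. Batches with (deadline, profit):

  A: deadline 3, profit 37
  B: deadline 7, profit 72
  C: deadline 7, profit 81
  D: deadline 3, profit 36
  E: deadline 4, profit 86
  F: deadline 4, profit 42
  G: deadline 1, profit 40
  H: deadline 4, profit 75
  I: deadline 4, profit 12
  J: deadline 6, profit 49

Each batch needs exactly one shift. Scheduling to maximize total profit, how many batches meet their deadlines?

7

By profit: E(d4,86), C(d7,81), H(d4,75), B(d7,72), J(d6,49), F(d4,42), G(d1,40), A(d3,37), D(d3,36), I(d4,12)
E→slot 4; C→slot 7; H→slot 3; B→slot 6; J→slot 5; F→slot 2; G→slot 1; A skipped; D skipped; I skipped.
7 of 10 scheduled.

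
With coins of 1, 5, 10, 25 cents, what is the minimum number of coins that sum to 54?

54 = 2×25 + 4×1
Total coins = 2 + 4 = 6

6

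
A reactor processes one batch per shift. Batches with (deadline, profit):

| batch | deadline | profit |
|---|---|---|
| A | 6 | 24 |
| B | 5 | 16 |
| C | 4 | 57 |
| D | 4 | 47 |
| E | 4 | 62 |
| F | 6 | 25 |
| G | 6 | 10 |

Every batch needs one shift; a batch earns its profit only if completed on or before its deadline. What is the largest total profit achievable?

By profit: E(d4,62), C(d4,57), D(d4,47), F(d6,25), A(d6,24), B(d5,16), G(d6,10)
E→slot 4; C→slot 3; D→slot 2; F→slot 6; A→slot 5; B→slot 1; G skipped.
Profit = 16 + 47 + 57 + 62 + 24 + 25 = 231

231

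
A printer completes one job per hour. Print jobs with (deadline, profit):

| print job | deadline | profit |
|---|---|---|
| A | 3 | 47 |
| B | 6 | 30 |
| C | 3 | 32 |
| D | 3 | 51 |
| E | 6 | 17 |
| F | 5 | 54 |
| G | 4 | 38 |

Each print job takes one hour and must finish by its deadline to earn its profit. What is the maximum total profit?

Take jobs in profit order; each goes to the latest open slot no later than its deadline.
By profit: F(d5,54), D(d3,51), A(d3,47), G(d4,38), C(d3,32), B(d6,30), E(d6,17)
F→slot 5; D→slot 3; A→slot 2; G→slot 4; C→slot 1; B→slot 6; E skipped.
Profit = 32 + 47 + 51 + 38 + 54 + 30 = 252

252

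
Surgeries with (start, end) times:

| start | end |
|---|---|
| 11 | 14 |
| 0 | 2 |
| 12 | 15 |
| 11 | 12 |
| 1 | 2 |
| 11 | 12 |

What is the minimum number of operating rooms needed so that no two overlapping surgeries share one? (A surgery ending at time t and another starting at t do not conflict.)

3

Events (time:±→running): 0:+→1 1:+→2 2:-→1 2:-→0 11:+→1 11:+→2 11:+→3 … peak 3.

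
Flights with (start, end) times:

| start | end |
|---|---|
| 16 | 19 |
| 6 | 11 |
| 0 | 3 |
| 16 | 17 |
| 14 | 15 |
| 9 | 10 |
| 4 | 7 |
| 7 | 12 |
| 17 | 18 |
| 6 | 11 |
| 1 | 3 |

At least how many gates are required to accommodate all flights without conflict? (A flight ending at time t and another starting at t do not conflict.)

starts: [0, 1, 4, 6, 6, 7, 9, 14, 16, 16, 17]
ends:   [3, 3, 7, 10, 11, 11, 12, 15, 17, 18, 19]
s0→1 s1→2 e3→1 e3→0 s4→1 s6→2 s6→3 e7→2 s7→3 s9→4  — peak 4.

4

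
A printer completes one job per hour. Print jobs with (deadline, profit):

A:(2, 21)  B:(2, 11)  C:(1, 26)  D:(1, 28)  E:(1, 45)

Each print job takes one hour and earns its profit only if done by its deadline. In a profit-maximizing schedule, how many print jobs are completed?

Take jobs in profit order; each goes to the latest open slot no later than its deadline.
Profit order: E=45 D=28 C=26 A=21 B=11
Assign: E→slot 1, D skipped, C skipped, A→slot 2, B skipped.
Slots: [1:E] [2:A]
2 of 5 scheduled.

2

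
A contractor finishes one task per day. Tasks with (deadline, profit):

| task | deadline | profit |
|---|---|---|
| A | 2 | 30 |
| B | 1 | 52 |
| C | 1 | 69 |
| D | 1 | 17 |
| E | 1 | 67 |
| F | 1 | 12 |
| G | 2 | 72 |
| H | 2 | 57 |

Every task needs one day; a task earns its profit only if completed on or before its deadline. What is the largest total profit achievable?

141

Sort by profit descending; place each in the latest free slot ≤ its deadline.
Profit order: G=72 C=69 E=67 H=57 B=52 A=30 D=17 F=12
Assign: G→slot 2, C→slot 1, E skipped, H skipped, B skipped, A skipped, D skipped, F skipped.
Slots: [1:C] [2:G]
Profit = 69 + 72 = 141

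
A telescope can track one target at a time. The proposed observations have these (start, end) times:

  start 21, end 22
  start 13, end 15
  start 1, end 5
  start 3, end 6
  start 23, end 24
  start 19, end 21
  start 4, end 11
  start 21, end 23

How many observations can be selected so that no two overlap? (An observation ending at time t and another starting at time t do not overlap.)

5

Sorted by end: (1,5)  (3,6)  (4,11)  (13,15)  (19,21)  (21,22)  (21,23)  (23,24)
take (1,5); take (13,15); take (19,21); take (21,22); take (23,24).
Selected 5 observations.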